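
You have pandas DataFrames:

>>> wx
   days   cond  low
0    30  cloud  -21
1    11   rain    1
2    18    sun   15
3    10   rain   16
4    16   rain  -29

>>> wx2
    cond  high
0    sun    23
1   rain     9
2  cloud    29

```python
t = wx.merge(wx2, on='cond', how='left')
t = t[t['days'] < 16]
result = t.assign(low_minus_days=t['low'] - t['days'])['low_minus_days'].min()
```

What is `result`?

merge on 'cond' (how='left') → 5 rows:
   days   cond  low  high
0    30  cloud  -21    29
1    11   rain    1     9
2    18    sun   15    23
3    10   rain   16     9
4    16   rain  -29     9
filter rows where days < 16:
   days  cond  low  high
1    11  rain    1     9
3    10  rain   16     9
add column low_minus_days = t['low'] - t['days']:
   days  cond  low  high  low_minus_days
1    11  rain    1     9             -10
3    10  rain   16     9               6

-10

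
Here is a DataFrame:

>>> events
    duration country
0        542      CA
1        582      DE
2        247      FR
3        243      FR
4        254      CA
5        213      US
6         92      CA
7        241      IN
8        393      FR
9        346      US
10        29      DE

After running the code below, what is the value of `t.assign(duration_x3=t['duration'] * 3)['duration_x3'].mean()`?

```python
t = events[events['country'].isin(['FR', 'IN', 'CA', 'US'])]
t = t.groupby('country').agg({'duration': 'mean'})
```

833.125

filter rows where country in ['FR', 'IN', 'CA', 'US']:
   duration country
0       542      CA
2       247      FR
3       243      FR
4       254      CA
5       213      US
6        92      CA
7       241      IN
8       393      FR
9       346      US
group by country, mean of duration:
           duration
country            
CA       296.000000
FR       294.333333
IN       241.000000
US       279.500000
add column duration_x3 = t['duration'] * 3:
           duration  duration_x3
country                         
CA       296.000000        888.0
FR       294.333333        883.0
IN       241.000000        723.0
US       279.500000        838.5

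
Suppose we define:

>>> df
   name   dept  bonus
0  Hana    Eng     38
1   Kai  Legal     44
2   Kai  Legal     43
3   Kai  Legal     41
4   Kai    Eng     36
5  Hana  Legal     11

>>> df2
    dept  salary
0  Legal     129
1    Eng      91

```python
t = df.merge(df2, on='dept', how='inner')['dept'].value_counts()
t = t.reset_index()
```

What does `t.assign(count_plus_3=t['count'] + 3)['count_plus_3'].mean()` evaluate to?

merge on 'dept' (how='inner') → 6 rows:
   name   dept  bonus  salary
0  Hana    Eng     38      91
1   Kai  Legal     44     129
2   Kai  Legal     43     129
3   Kai  Legal     41     129
4   Kai    Eng     36      91
5  Hana  Legal     11     129
value_counts of dept:
dept
Legal    4
Eng      2
Name: count, dtype: int64
reset_index():
    dept  count
0  Legal      4
1    Eng      2
add column count_plus_3 = t['count'] + 3:
    dept  count  count_plus_3
0  Legal      4             7
1    Eng      2             5
Hence 6.0.

6.0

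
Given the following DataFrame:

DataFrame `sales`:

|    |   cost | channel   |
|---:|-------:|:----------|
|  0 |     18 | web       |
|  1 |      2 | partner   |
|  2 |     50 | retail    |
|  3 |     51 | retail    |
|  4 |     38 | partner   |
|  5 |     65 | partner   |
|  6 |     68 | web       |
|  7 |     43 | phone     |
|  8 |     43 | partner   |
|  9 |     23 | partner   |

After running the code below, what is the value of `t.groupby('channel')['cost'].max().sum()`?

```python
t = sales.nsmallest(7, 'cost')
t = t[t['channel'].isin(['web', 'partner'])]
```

61

take 7 rows with smallest cost:
   cost  channel
1     2  partner
0    18      web
9    23  partner
4    38  partner
7    43    phone
8    43  partner
2    50   retail
filter rows where channel in ['web', 'partner']:
   cost  channel
1     2  partner
0    18      web
9    23  partner
4    38  partner
8    43  partner
group by channel, max of cost:
channel
partner    43
web        18
Name: cost, dtype: int64
So sum() = 61.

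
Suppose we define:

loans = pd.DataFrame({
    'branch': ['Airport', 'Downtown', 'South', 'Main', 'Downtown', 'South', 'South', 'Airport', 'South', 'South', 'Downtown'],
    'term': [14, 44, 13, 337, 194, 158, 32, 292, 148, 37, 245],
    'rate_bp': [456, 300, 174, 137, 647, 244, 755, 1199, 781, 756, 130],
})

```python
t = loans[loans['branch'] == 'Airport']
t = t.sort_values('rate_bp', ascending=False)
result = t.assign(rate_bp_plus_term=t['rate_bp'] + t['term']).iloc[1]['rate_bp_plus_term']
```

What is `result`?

470

filter rows where branch == 'Airport':
    branch  term  rate_bp
0  Airport    14      456
7  Airport   292     1199
sort by rate_bp descending:
    branch  term  rate_bp
7  Airport   292     1199
0  Airport    14      456
add column rate_bp_plus_term = t['rate_bp'] + t['term']:
    branch  term  rate_bp  rate_bp_plus_term
7  Airport   292     1199               1491
0  Airport    14      456                470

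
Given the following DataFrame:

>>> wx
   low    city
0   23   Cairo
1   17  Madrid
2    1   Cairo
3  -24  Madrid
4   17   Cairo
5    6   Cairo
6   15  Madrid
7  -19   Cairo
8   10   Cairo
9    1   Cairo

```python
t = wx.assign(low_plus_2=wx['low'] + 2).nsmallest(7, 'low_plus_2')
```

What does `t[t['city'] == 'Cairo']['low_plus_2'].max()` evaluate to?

add column low_plus_2 = wx['low'] + 2:
   low    city  low_plus_2
0   23   Cairo          25
1   17  Madrid          19
2    1   Cairo           3
3  -24  Madrid         -22
4   17   Cairo          19
5    6   Cairo           8
6   15  Madrid          17
7  -19   Cairo         -17
8   10   Cairo          12
9    1   Cairo           3
take 7 rows with smallest low_plus_2:
   low    city  low_plus_2
3  -24  Madrid         -22
7  -19   Cairo         -17
2    1   Cairo           3
9    1   Cairo           3
5    6   Cairo           8
8   10   Cairo          12
6   15  Madrid          17
filter rows where city == 'Cairo':
   low   city  low_plus_2
7  -19  Cairo         -17
2    1  Cairo           3
9    1  Cairo           3
5    6  Cairo           8
8   10  Cairo          12

12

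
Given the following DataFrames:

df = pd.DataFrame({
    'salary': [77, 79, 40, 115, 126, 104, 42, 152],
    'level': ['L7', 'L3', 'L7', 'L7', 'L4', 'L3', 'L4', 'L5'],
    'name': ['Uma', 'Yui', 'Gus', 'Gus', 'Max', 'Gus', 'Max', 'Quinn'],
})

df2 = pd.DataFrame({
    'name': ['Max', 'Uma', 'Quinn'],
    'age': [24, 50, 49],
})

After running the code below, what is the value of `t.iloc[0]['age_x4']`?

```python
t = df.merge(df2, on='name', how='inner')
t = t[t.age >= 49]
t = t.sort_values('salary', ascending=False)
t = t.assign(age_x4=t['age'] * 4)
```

merge on 'name' (how='inner') → 4 rows:
   salary level   name  age
0      77    L7    Uma   50
1     126    L4    Max   24
2      42    L4    Max   24
3     152    L5  Quinn   49
filter rows where age >= 49:
   salary level   name  age
0      77    L7    Uma   50
3     152    L5  Quinn   49
sort by salary descending:
   salary level   name  age
3     152    L5  Quinn   49
0      77    L7    Uma   50
add column age_x4 = t['age'] * 4:
   salary level   name  age  age_x4
3     152    L5  Quinn   49     196
0      77    L7    Uma   50     200
Then the value at position 0, column 'age_x4': 196

196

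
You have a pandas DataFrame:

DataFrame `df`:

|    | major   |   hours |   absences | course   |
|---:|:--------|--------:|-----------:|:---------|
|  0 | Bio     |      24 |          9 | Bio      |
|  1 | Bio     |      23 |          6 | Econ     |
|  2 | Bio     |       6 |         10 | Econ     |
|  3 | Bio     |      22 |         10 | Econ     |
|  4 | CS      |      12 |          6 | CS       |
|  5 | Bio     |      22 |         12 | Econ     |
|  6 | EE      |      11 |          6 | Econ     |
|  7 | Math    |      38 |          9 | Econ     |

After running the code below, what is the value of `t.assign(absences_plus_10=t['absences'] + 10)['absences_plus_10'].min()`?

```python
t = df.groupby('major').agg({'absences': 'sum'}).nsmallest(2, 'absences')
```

16

group by major, sum of absences:
       absences
major          
Bio          47
CS            6
EE            6
Math          9
take 2 rows with smallest absences:
       absences
major          
CS            6
EE            6
add column absences_plus_10 = t['absences'] + 10:
       absences  absences_plus_10
major                            
CS            6                16
EE            6                16
The min of column 'absences_plus_10' is 16.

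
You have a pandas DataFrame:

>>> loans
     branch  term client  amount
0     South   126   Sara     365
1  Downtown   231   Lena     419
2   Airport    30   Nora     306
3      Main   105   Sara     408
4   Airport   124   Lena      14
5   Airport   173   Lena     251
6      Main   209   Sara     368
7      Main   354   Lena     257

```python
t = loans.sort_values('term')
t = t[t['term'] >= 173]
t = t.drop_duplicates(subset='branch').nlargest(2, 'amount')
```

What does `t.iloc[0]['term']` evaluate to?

231

sort by term:
     branch  term client  amount
2   Airport    30   Nora     306
3      Main   105   Sara     408
4   Airport   124   Lena      14
0     South   126   Sara     365
5   Airport   173   Lena     251
6      Main   209   Sara     368
1  Downtown   231   Lena     419
7      Main   354   Lena     257
filter rows where term >= 173:
     branch  term client  amount
5   Airport   173   Lena     251
6      Main   209   Sara     368
1  Downtown   231   Lena     419
7      Main   354   Lena     257
drop duplicate branch (keep=first):
     branch  term client  amount
5   Airport   173   Lena     251
6      Main   209   Sara     368
1  Downtown   231   Lena     419
take 2 rows with largest amount:
     branch  term client  amount
1  Downtown   231   Lena     419
6      Main   209   Sara     368
Reading off the value at position 0, column 'term', we get 231.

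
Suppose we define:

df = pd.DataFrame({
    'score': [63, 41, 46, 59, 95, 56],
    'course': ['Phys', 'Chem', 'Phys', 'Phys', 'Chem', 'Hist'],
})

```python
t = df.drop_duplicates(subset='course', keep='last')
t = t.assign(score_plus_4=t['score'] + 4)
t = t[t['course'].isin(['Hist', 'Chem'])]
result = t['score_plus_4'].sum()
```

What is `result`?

159

drop duplicate course (keep=last):
   score course
3     59   Phys
4     95   Chem
5     56   Hist
add column score_plus_4 = t['score'] + 4:
   score course  score_plus_4
3     59   Phys            63
4     95   Chem            99
5     56   Hist            60
filter rows where course in ['Hist', 'Chem']:
   score course  score_plus_4
4     95   Chem            99
5     56   Hist            60
sum of column 'score_plus_4' → 159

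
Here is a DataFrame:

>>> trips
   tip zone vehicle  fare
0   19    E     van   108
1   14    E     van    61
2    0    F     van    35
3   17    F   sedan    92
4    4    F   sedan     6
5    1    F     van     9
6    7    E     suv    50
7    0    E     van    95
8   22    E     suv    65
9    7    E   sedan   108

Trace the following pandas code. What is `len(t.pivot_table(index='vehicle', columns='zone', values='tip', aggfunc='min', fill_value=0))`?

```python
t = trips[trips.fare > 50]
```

3

filter rows where fare > 50:
   tip zone vehicle  fare
0   19    E     van   108
1   14    E     van    61
3   17    F   sedan    92
7    0    E     van    95
8   22    E     suv    65
9    7    E   sedan   108
pivot: rows=vehicle, cols=zone, min(tip):
zone      E   F
vehicle        
sedan     7  17
suv      22   0
van       0   0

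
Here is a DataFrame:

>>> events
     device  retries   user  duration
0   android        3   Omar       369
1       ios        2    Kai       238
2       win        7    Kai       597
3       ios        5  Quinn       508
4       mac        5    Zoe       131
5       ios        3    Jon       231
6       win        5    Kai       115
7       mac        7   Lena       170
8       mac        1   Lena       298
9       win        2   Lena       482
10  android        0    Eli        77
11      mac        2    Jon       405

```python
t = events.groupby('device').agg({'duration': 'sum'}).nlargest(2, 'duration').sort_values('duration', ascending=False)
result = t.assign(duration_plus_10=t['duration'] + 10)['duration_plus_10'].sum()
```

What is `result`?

2218

group by device, sum of duration:
         duration
device           
android       446
ios           977
mac          1004
win          1194
take 2 rows with largest duration:
        duration
device          
win         1194
mac         1004
sort by duration descending:
        duration
device          
win         1194
mac         1004
add column duration_plus_10 = t['duration'] + 10:
        duration  duration_plus_10
device                            
win         1194              1204
mac         1004              1014
Taking the sum of column 'duration_plus_10' gives 2218.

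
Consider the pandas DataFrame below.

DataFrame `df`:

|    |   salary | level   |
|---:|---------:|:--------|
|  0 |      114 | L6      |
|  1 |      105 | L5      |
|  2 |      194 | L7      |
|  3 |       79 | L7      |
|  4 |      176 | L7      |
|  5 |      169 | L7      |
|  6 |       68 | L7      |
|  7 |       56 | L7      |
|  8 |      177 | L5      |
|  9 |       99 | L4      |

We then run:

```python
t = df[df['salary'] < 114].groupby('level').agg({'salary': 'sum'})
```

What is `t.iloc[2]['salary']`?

203

filter rows where salary < 114:
   salary level
1     105    L5
3      79    L7
6      68    L7
7      56    L7
9      99    L4
group by level, sum of salary:
       salary
level        
L4         99
L5        105
L7        203
Then the value at position 2, column 'salary': 203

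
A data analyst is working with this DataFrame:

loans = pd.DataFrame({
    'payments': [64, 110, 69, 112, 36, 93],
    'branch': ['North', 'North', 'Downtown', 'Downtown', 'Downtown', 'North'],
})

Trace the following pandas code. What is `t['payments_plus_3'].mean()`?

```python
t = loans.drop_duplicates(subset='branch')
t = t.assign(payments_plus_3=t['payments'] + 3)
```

69.5

drop duplicate branch (keep=first):
   payments    branch
0        64     North
2        69  Downtown
add column payments_plus_3 = t['payments'] + 3:
   payments    branch  payments_plus_3
0        64     North               67
2        69  Downtown               72
Then the mean of column 'payments_plus_3': 69.5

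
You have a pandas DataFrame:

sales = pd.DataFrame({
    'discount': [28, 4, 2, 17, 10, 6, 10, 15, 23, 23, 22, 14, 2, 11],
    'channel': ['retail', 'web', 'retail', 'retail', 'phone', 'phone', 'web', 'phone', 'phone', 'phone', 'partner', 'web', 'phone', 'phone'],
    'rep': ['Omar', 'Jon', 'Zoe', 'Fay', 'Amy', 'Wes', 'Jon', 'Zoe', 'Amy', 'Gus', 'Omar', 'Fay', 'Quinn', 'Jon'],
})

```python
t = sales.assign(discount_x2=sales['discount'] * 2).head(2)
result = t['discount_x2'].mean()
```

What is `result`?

add column discount_x2 = sales['discount'] * 2:
    discount  channel    rep  discount_x2
0         28   retail   Omar           56
1          4      web    Jon            8
2          2   retail    Zoe            4
3         17   retail    Fay           34
4         10    phone    Amy           20
5          6    phone    Wes           12
6         10      web    Jon           20
7         15    phone    Zoe           30
8         23    phone    Amy           46
9         23    phone    Gus           46
10        22  partner   Omar           44
11        14      web    Fay           28
12         2    phone  Quinn            4
13        11    phone    Jon           22
take first 2 rows:
   discount channel   rep  discount_x2
0        28  retail  Omar           56
1         4     web   Jon            8
The mean of column 'discount_x2' is 32.0.

32.0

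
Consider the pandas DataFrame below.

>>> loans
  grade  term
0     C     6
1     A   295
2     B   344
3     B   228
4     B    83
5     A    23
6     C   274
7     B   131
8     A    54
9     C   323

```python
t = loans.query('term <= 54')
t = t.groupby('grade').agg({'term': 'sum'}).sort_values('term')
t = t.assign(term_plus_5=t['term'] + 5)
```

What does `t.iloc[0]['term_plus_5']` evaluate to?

11

filter rows where term <= 54:
  grade  term
0     C     6
5     A    23
8     A    54
group by grade, sum of term:
       term
grade      
A        77
C         6
sort by term:
       term
grade      
C         6
A        77
add column term_plus_5 = t['term'] + 5:
       term  term_plus_5
grade                   
C         6           11
A        77           82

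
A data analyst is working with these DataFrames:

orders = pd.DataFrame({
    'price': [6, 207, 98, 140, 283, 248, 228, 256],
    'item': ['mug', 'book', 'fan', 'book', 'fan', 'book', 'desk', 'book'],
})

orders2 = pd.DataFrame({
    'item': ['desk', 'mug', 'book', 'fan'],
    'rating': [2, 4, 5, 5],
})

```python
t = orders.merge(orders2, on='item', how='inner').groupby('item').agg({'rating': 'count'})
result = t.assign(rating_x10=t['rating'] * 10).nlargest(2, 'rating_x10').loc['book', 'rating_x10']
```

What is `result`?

merge on 'item' (how='inner') → 8 rows:
   price  item  rating
0      6   mug       4
1    207  book       5
2     98   fan       5
3    140  book       5
4    283   fan       5
5    248  book       5
6    228  desk       2
7    256  book       5
group by item, count of rating:
      rating
item        
book       4
desk       1
fan        2
mug        1
add column rating_x10 = t['rating'] * 10:
      rating  rating_x10
item                    
book       4          40
desk       1          10
fan        2          20
mug        1          10
take 2 rows with largest rating_x10:
      rating  rating_x10
item                    
book       4          40
fan        2          20
Reading off the value at row 'book', column 'rating_x10', we get 40.

40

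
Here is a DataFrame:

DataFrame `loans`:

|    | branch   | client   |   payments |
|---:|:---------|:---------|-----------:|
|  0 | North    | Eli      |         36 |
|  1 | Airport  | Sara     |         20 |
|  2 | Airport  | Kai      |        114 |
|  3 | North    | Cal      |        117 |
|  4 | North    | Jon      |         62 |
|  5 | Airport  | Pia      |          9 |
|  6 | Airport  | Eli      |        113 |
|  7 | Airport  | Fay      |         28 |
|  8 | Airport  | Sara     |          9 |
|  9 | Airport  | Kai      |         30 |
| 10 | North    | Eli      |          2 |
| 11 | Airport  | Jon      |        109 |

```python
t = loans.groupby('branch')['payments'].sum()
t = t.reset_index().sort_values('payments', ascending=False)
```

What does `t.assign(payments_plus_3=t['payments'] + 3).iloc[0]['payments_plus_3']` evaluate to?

group by branch, sum of payments:
branch
Airport    432
North      217
Name: payments, dtype: int64
reset_index():
    branch  payments
0  Airport       432
1    North       217
sort by payments descending:
    branch  payments
0  Airport       432
1    North       217
add column payments_plus_3 = t['payments'] + 3:
    branch  payments  payments_plus_3
0  Airport       432              435
1    North       217              220
Taking the value at position 0, column 'payments_plus_3' gives 435.

435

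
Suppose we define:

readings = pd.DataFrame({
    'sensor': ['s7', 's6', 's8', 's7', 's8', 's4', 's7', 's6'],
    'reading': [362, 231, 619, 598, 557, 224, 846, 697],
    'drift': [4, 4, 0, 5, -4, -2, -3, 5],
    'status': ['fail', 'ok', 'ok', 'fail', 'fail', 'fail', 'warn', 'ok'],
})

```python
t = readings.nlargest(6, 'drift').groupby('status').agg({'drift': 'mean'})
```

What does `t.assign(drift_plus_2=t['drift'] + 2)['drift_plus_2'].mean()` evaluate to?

take 6 rows with largest drift:
  sensor  reading  drift status
3     s7      598      5   fail
7     s6      697      5     ok
0     s7      362      4   fail
1     s6      231      4     ok
2     s8      619      0     ok
5     s4      224     -2   fail
group by status, mean of drift:
           drift
status          
fail    2.333333
ok      3.000000
add column drift_plus_2 = t['drift'] + 2:
           drift  drift_plus_2
status                        
fail    2.333333      4.333333
ok      3.000000      5.000000
Finally, mean of column 'drift_plus_2' = 4.66666666667.

4.66666666667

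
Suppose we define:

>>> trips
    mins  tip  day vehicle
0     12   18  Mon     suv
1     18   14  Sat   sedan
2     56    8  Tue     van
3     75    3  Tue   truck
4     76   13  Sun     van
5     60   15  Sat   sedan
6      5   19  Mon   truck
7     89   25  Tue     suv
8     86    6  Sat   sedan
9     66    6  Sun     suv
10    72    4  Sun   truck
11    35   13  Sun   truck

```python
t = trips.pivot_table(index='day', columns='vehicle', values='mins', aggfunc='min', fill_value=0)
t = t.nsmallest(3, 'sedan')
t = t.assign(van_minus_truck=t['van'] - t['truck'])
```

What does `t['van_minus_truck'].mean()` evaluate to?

5.66666666667

pivot: rows=day, cols=vehicle, min(mins):
vehicle  sedan  suv  truck  van
day                            
Mon          0   12      5    0
Sat         18    0      0    0
Sun          0   66     35   76
Tue          0   89     75   56
take 3 rows with smallest sedan:
vehicle  sedan  suv  truck  van
day                            
Mon          0   12      5    0
Sun          0   66     35   76
Tue          0   89     75   56
add column van_minus_truck = t['van'] - t['truck']:
vehicle  sedan  suv  truck  van  van_minus_truck
day                                             
Mon          0   12      5    0               -5
Sun          0   66     35   76               41
Tue          0   89     75   56              -19
So mean() = 5.66666666667.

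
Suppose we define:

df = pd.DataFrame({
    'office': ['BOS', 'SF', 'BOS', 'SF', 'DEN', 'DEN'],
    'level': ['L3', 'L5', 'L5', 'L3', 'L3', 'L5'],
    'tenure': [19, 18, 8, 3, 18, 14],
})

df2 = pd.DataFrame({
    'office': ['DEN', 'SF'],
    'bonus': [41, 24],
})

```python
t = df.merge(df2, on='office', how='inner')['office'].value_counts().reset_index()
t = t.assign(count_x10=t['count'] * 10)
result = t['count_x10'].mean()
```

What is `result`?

merge on 'office' (how='inner') → 4 rows:
  office level  tenure  bonus
0     SF    L5      18     24
1     SF    L3       3     24
2    DEN    L3      18     41
3    DEN    L5      14     41
value_counts of office:
office
SF     2
DEN    2
Name: count, dtype: int64
reset_index():
  office  count
0     SF      2
1    DEN      2
add column count_x10 = t['count'] * 10:
  office  count  count_x10
0     SF      2         20
1    DEN      2         20
Finally, mean of column 'count_x10' = 20.0.

20.0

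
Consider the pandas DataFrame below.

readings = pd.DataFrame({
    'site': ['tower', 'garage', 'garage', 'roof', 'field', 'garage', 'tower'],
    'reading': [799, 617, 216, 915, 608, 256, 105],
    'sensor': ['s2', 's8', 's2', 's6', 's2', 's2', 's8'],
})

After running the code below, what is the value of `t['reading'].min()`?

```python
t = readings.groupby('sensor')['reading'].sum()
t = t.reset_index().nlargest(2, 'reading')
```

915

group by sensor, sum of reading:
sensor
s2    1879
s6     915
s8     722
Name: reading, dtype: int64
reset_index():
  sensor  reading
0     s2     1879
1     s6      915
2     s8      722
take 2 rows with largest reading:
  sensor  reading
0     s2     1879
1     s6      915
min of column 'reading' → 915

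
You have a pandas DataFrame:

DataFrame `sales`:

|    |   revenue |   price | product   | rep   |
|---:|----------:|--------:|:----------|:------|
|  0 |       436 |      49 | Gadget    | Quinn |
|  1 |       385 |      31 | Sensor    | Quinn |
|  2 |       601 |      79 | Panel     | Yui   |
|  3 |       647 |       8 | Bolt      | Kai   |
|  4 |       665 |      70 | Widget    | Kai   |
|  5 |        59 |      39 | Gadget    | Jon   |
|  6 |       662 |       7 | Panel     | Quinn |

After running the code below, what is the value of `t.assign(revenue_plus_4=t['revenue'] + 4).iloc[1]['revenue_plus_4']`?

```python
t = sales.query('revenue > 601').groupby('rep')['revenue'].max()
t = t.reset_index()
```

666

filter rows where revenue > 601:
   revenue  price product    rep
3      647      8    Bolt    Kai
4      665     70  Widget    Kai
6      662      7   Panel  Quinn
group by rep, max of revenue:
rep
Kai      665
Quinn    662
Name: revenue, dtype: int64
reset_index():
     rep  revenue
0    Kai      665
1  Quinn      662
add column revenue_plus_4 = t['revenue'] + 4:
     rep  revenue  revenue_plus_4
0    Kai      665             669
1  Quinn      662             666
Taking the value at position 1, column 'revenue_plus_4' gives 666.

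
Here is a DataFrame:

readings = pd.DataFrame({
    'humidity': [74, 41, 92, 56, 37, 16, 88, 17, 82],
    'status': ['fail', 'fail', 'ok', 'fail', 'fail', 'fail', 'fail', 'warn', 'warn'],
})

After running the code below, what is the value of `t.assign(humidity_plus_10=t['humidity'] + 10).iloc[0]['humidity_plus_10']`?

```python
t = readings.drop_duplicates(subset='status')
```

drop duplicate status (keep=first):
   humidity status
0        74   fail
2        92     ok
7        17   warn
add column humidity_plus_10 = t['humidity'] + 10:
   humidity status  humidity_plus_10
0        74   fail                84
2        92     ok               102
7        17   warn                27
Reading off the value at position 0, column 'humidity_plus_10', we get 84.

84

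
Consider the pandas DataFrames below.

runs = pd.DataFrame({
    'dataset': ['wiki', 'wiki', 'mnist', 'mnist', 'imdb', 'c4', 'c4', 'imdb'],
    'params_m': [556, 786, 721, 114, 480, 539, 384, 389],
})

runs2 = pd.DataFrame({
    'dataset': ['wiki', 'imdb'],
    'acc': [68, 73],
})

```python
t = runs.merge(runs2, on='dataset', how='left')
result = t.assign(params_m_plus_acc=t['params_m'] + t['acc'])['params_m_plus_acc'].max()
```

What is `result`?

854.0

merge on 'dataset' (how='left') → 8 rows:
  dataset  params_m   acc
0    wiki       556  68.0
1    wiki       786  68.0
2   mnist       721   NaN
3   mnist       114   NaN
4    imdb       480  73.0
5      c4       539   NaN
6      c4       384   NaN
7    imdb       389  73.0
add column params_m_plus_acc = t['params_m'] + t['acc']:
  dataset  params_m   acc  params_m_plus_acc
0    wiki       556  68.0              624.0
1    wiki       786  68.0              854.0
2   mnist       721   NaN                NaN
3   mnist       114   NaN                NaN
4    imdb       480  73.0              553.0
5      c4       539   NaN                NaN
6      c4       384   NaN                NaN
7    imdb       389  73.0              462.0
Finally, max of column 'params_m_plus_acc' = 854.0.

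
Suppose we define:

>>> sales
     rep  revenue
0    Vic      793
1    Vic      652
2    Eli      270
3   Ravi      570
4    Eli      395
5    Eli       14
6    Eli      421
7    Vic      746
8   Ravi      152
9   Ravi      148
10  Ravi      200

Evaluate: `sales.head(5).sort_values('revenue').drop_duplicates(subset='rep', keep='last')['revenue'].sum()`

take first 5 rows:
    rep  revenue
0   Vic      793
1   Vic      652
2   Eli      270
3  Ravi      570
4   Eli      395
sort by revenue:
    rep  revenue
2   Eli      270
4   Eli      395
3  Ravi      570
1   Vic      652
0   Vic      793
drop duplicate rep (keep=last):
    rep  revenue
4   Eli      395
3  Ravi      570
0   Vic      793

1758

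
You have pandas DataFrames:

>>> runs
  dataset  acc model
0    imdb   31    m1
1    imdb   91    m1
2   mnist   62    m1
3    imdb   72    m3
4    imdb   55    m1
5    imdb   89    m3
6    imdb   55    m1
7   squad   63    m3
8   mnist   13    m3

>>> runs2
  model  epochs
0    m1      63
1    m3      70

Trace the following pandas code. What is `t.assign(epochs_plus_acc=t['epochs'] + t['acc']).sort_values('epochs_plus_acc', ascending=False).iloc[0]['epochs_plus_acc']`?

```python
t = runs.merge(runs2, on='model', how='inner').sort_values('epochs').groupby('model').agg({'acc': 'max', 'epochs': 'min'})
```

159

merge on 'model' (how='inner') → 9 rows:
  dataset  acc model  epochs
0    imdb   31    m1      63
1    imdb   91    m1      63
2   mnist   62    m1      63
3    imdb   72    m3      70
4    imdb   55    m1      63
5    imdb   89    m3      70
6    imdb   55    m1      63
7   squad   63    m3      70
8   mnist   13    m3      70
sort by epochs:
  dataset  acc model  epochs
0    imdb   31    m1      63
1    imdb   91    m1      63
2   mnist   62    m1      63
4    imdb   55    m1      63
6    imdb   55    m1      63
3    imdb   72    m3      70
5    imdb   89    m3      70
7   squad   63    m3      70
8   mnist   13    m3      70
group by model: max(acc), min(epochs):
       acc  epochs
model             
m1      91      63
m3      89      70
add column epochs_plus_acc = t['epochs'] + t['acc']:
       acc  epochs  epochs_plus_acc
model                              
m1      91      63              154
m3      89      70              159
sort by epochs_plus_acc descending:
       acc  epochs  epochs_plus_acc
model                              
m3      89      70              159
m1      91      63              154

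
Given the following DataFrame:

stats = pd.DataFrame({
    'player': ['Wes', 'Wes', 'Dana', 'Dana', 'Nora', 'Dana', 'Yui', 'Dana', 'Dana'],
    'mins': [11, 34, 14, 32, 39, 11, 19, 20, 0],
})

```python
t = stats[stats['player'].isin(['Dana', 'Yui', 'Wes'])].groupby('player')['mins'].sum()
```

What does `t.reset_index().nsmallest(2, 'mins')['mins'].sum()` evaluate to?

filter rows where player in ['Dana', 'Yui', 'Wes']:
  player  mins
0    Wes    11
1    Wes    34
2   Dana    14
3   Dana    32
5   Dana    11
6    Yui    19
7   Dana    20
8   Dana     0
group by player, sum of mins:
player
Dana    77
Wes     45
Yui     19
Name: mins, dtype: int64
reset_index():
  player  mins
0   Dana    77
1    Wes    45
2    Yui    19
take 2 rows with smallest mins:
  player  mins
2    Yui    19
1    Wes    45
Taking the sum of column 'mins' gives 64.

64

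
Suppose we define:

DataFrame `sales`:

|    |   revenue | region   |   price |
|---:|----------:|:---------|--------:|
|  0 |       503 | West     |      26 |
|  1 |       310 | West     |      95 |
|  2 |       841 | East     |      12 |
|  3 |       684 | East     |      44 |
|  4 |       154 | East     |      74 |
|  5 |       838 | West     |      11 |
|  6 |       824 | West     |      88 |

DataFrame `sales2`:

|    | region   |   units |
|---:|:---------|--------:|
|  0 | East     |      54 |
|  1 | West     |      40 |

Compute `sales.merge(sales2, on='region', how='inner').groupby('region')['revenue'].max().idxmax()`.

merge on 'region' (how='inner') → 7 rows:
   revenue region  price  units
0      503   West     26     40
1      310   West     95     40
2      841   East     12     54
3      684   East     44     54
4      154   East     74     54
5      838   West     11     40
6      824   West     88     40
group by region, max of revenue:
region
East    841
West    838
Name: revenue, dtype: int64
So idxmax() = East.

East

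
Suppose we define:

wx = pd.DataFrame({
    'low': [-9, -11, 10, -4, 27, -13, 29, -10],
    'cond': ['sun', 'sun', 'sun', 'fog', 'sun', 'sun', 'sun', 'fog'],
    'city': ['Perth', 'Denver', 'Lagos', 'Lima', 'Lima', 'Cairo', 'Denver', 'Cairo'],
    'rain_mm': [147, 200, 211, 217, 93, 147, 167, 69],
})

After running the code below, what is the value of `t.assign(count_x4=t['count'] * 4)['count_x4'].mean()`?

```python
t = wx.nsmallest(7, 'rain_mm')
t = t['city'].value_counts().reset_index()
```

take 7 rows with smallest rain_mm:
   low cond    city  rain_mm
7  -10  fog   Cairo       69
4   27  sun    Lima       93
0   -9  sun   Perth      147
5  -13  sun   Cairo      147
6   29  sun  Denver      167
1  -11  sun  Denver      200
2   10  sun   Lagos      211
value_counts of city:
city
Cairo     2
Denver    2
Lima      1
Perth     1
Lagos     1
Name: count, dtype: int64
reset_index():
     city  count
0   Cairo      2
1  Denver      2
2    Lima      1
3   Perth      1
4   Lagos      1
add column count_x4 = t['count'] * 4:
     city  count  count_x4
0   Cairo      2         8
1  Denver      2         8
2    Lima      1         4
3   Perth      1         4
4   Lagos      1         4
The mean of column 'count_x4' is 5.6.

5.6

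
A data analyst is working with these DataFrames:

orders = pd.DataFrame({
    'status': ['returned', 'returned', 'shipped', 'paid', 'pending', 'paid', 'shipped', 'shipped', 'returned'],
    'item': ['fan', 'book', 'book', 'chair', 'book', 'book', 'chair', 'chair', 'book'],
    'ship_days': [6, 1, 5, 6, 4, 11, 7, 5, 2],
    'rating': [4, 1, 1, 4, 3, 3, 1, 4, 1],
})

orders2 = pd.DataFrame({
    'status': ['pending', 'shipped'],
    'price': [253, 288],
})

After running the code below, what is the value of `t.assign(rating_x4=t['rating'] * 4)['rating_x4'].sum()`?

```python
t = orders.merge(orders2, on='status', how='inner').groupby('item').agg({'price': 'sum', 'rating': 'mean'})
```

merge on 'status' (how='inner') → 4 rows:
    status   item  ship_days  rating  price
0  shipped   book          5       1    288
1  pending   book          4       3    253
2  shipped  chair          7       1    288
3  shipped  chair          5       4    288
group by item: sum(price), mean(rating):
       price  rating
item                
book     541     2.0
chair    576     2.5
add column rating_x4 = t['rating'] * 4:
       price  rating  rating_x4
item                           
book     541     2.0        8.0
chair    576     2.5       10.0

18.0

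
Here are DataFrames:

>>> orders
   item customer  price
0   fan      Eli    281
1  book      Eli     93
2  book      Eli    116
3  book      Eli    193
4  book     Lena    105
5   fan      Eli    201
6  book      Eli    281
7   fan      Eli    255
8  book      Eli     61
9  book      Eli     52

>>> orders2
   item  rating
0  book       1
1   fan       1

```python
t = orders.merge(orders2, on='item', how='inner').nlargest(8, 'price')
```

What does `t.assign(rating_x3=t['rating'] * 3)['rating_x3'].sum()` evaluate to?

merge on 'item' (how='inner') → 10 rows:
   item customer  price  rating
0   fan      Eli    281       1
1  book      Eli     93       1
2  book      Eli    116       1
3  book      Eli    193       1
4  book     Lena    105       1
5   fan      Eli    201       1
6  book      Eli    281       1
7   fan      Eli    255       1
8  book      Eli     61       1
9  book      Eli     52       1
take 8 rows with largest price:
   item customer  price  rating
0   fan      Eli    281       1
6  book      Eli    281       1
7   fan      Eli    255       1
5   fan      Eli    201       1
3  book      Eli    193       1
2  book      Eli    116       1
4  book     Lena    105       1
1  book      Eli     93       1
add column rating_x3 = t['rating'] * 3:
   item customer  price  rating  rating_x3
0   fan      Eli    281       1          3
6  book      Eli    281       1          3
7   fan      Eli    255       1          3
5   fan      Eli    201       1          3
3  book      Eli    193       1          3
2  book      Eli    116       1          3
4  book     Lena    105       1          3
1  book      Eli     93       1          3
Finally, sum of column 'rating_x3' = 24.

24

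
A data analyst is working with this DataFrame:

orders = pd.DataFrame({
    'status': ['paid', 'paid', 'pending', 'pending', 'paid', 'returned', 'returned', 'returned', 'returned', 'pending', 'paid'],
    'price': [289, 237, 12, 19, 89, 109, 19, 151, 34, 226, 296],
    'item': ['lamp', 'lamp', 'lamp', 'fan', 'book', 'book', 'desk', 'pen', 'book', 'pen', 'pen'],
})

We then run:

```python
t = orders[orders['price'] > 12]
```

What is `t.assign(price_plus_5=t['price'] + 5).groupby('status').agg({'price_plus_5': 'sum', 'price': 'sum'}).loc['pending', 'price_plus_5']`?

255

filter rows where price > 12:
      status  price  item
0       paid    289  lamp
1       paid    237  lamp
3    pending     19   fan
4       paid     89  book
5   returned    109  book
6   returned     19  desk
7   returned    151   pen
8   returned     34  book
9    pending    226   pen
10      paid    296   pen
add column price_plus_5 = t['price'] + 5:
      status  price  item  price_plus_5
0       paid    289  lamp           294
1       paid    237  lamp           242
3    pending     19   fan            24
4       paid     89  book            94
5   returned    109  book           114
6   returned     19  desk            24
7   returned    151   pen           156
8   returned     34  book            39
9    pending    226   pen           231
10      paid    296   pen           301
group by status: sum(price_plus_5), sum(price):
          price_plus_5  price
status                       
paid               931    911
pending            255    245
returned           333    313
Hence 255.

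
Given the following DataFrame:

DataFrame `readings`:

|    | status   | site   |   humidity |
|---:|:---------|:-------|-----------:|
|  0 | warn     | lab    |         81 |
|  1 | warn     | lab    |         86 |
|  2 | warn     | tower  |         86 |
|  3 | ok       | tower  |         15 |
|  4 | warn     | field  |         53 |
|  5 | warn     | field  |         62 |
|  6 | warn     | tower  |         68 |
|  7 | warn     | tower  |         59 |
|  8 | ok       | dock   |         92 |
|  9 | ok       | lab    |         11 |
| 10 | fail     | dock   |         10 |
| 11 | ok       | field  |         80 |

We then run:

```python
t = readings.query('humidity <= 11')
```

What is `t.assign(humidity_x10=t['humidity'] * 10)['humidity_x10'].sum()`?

filter rows where humidity <= 11:
   status  site  humidity
9      ok   lab        11
10   fail  dock        10
add column humidity_x10 = t['humidity'] * 10:
   status  site  humidity  humidity_x10
9      ok   lab        11           110
10   fail  dock        10           100
Taking the sum of column 'humidity_x10' gives 210.

210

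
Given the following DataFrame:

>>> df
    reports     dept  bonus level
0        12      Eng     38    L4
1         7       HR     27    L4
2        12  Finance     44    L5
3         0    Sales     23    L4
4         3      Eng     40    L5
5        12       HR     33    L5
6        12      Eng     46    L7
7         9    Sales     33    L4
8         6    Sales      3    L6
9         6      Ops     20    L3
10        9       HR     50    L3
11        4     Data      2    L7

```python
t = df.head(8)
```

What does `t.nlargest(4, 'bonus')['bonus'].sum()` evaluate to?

168

take first 8 rows:
   reports     dept  bonus level
0       12      Eng     38    L4
1        7       HR     27    L4
2       12  Finance     44    L5
3        0    Sales     23    L4
4        3      Eng     40    L5
5       12       HR     33    L5
6       12      Eng     46    L7
7        9    Sales     33    L4
take 4 rows with largest bonus:
   reports     dept  bonus level
6       12      Eng     46    L7
2       12  Finance     44    L5
4        3      Eng     40    L5
0       12      Eng     38    L4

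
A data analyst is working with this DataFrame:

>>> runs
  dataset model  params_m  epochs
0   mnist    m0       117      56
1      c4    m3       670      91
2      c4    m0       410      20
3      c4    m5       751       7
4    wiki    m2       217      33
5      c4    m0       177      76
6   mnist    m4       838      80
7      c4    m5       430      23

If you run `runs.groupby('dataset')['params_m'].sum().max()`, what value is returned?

group by dataset, sum of params_m:
dataset
c4       2438
mnist     955
wiki      217
Name: params_m, dtype: int64
Reading off the max of the resulting series, we get 2438.

2438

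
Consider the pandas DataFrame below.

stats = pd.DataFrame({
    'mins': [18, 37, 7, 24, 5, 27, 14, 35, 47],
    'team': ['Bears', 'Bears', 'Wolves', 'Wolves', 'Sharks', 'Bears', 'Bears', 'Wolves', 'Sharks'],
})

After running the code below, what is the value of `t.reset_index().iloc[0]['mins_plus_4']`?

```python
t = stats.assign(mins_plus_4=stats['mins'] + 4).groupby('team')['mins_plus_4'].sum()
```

add column mins_plus_4 = stats['mins'] + 4:
   mins    team  mins_plus_4
0    18   Bears           22
1    37   Bears           41
2     7  Wolves           11
3    24  Wolves           28
4     5  Sharks            9
5    27   Bears           31
6    14   Bears           18
7    35  Wolves           39
8    47  Sharks           51
group by team, sum of mins_plus_4:
team
Bears     112
Sharks     60
Wolves     78
Name: mins_plus_4, dtype: int64
reset_index():
     team  mins_plus_4
0   Bears          112
1  Sharks           60
2  Wolves           78
Taking the value at position 0, column 'mins_plus_4' gives 112.

112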